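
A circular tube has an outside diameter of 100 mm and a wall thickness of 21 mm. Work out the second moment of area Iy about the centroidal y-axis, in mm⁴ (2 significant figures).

Iy ≈ 4.4 × 10⁶ mm⁴

Split into non-overlapping primitives; take the origin at the lower-left of the bounding box.
Outer circle: ⌀100, A = 7 854 mm², x = 50 mm, Ī = 4 908 739 mm⁴.
Bore (subtracted): ⌀58, A = 2 642 mm², x = 50 mm, Ī = 555 497 mm⁴.
By symmetry the centroid is at mid-width, x̄ = 50 mm.
All pieces are centred on the centroidal y-axis, so I = ΣĪ (holes subtracted) = 4 353 241 mm⁴.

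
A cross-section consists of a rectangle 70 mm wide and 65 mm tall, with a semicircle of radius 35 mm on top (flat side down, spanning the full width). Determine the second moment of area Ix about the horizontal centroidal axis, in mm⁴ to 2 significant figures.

Split into non-overlapping primitives; take the origin at the lower-left of the bounding box.
Rectangular body: 70 × 65, A = 4 550 mm², y = 32.5 mm, Ī = 1 601 979 mm⁴.
Semicircular cap: semicircle r = 35, A = 1 924 mm², y = 79.85 mm, Ī = 164 704 mm⁴.
Centroid: ȳ = ΣA·y / ΣA = 46.57 mm.
Transfer each piece to the horizontal centroidal axis using Ī + A·d² with d = y − 46.57:
  rectangular body: d = -14.07 mm → contributes +2 503 279 mm⁴
  semicircular cap: d = 33.28 mm → contributes +2 295 908 mm⁴
Total I = 4 799 187 mm⁴.

Ix ≈ 4.8 × 10⁶ mm⁴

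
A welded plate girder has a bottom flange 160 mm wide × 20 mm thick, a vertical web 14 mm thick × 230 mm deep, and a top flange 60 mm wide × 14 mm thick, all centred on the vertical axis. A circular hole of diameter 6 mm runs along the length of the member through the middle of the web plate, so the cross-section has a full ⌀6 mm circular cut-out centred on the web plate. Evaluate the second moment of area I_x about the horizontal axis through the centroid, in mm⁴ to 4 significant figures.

Decompose the section into non-overlapping parts with the origin at the bottom-left of its bounding rectangle.
Bottom plate: 160 × 20, A = 3 200 mm², y = 10 mm, Ī = 106 667 mm⁴.
Web plate: 14 × 230, A = 3 220 mm², y = 135 mm, Ī = 14 194 833 mm⁴.
Top plate: 60 × 14, A = 840 mm², y = 257 mm, Ī = 13 720 mm⁴.
Hole (subtracted): ⌀6, A = 28.2743 mm², y = 135 mm, Ī = 63.6173 mm⁴.
Centroid: ȳ = ΣA·y / ΣA = 93.8591 mm.
Transfer each piece to the horizontal axis through the centroid using Ī + A·d² with d = y − 93.8591:
  bottom plate: d = -83.8591 mm → contributes +22 610 160 mm⁴
  web plate: d = 41.1409 mm → contributes +19 644 931 mm⁴
  top plate: d = 163.141 mm → contributes +22 370 292 mm⁴
  hole: d = 41.1409 mm → contributes −47920.1 mm⁴
Total I = 64 577 464 mm⁴.

I_x ≈ 6.458 × 10⁷ mm⁴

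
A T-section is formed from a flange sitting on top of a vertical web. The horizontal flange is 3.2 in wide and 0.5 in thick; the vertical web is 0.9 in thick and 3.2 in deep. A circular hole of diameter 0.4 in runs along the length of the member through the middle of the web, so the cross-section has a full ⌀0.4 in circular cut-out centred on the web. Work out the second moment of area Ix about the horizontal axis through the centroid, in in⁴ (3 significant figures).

Decompose the section into non-overlapping parts with the origin at the bottom-left of its bounding rectangle.
Flange: 3.2 × 0.5, A = 1.6 in², y = 3.45 in, Ī = 0.033333 in⁴.
Web: 0.9 × 3.2, A = 2.88 in², y = 1.6 in, Ī = 2.4576 in⁴.
Hole (subtracted): ⌀0.4, A = 0.12566 in², y = 1.6 in, Ī = 0.0012566 in⁴.
Centroid: ȳ = ΣA·y / ΣA = 2.2798 in.
Transfer each piece to the horizontal axis through the centroid using Ī + A·d² with d = y − 2.2798:
  flange: d = 1.1702 in → contributes +2.2244 in⁴
  web: d = -0.67978 in → contributes +3.7885 in⁴
  hole: d = -0.67978 in → contributes −0.059326 in⁴
Total I = 5.9535 in⁴.

Ix ≈ 5.95 in⁴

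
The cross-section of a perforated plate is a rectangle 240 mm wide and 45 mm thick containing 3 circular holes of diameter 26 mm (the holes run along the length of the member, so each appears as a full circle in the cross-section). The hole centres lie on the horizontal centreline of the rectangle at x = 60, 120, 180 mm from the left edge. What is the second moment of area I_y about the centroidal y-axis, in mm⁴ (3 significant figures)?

I_y ≈ 4.80 × 10⁷ mm⁴

Split into non-overlapping primitives; take the origin at the lower-left of the bounding box.
Plate: 240 × 45, A = 10 800 mm², x = 120 mm, Ī = 51 840 000 mm⁴.
Hole 1 (subtracted): ⌀26, A = 530.93 mm², x = 60 mm, Ī = 22 432 mm⁴.
Hole 2 (subtracted): ⌀26, A = 530.93 mm², x = 120 mm, Ī = 22 432 mm⁴.
Hole 3 (subtracted): ⌀26, A = 530.93 mm², x = 180 mm, Ī = 22 432 mm⁴.
By symmetry the centroid is at mid-width, x̄ = 120 mm.
Transfer each piece to the centroidal y-axis using Ī + A·d² with d = x − 120:
  plate: d = 0 mm → contributes +51 840 000 mm⁴
  hole 1: d = -60 mm → contributes −1 933 777 mm⁴
  hole 2: d = 0 mm → contributes −22 432 mm⁴
  hole 3: d = 60 mm → contributes −1 933 777 mm⁴
Total I = 47 950 015 mm⁴.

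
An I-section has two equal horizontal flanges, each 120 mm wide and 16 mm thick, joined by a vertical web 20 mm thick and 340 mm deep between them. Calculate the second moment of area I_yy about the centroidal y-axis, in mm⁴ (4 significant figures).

Split into non-overlapping primitives; take the origin at the lower-left of the bounding box.
Bottom flange: 120 × 16, A = 1 920 mm², x = 60 mm, Ī = 2 304 000 mm⁴.
Web: 20 × 340, A = 6 800 mm², x = 60 mm, Ī = 226 667 mm⁴.
Top flange: 120 × 16, A = 1 920 mm², x = 60 mm, Ī = 2 304 000 mm⁴.
By symmetry the centroid is at mid-width, x̄ = 60 mm.
All pieces are centred on the centroidal y-axis, so I = ΣĪ = 4 834 667 mm⁴.

I_yy ≈ 4.835 × 10⁶ mm⁴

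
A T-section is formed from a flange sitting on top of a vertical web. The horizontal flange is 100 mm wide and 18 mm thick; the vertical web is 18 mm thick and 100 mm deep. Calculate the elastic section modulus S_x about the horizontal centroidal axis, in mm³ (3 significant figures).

Split into non-overlapping primitives; take the origin at the lower-left of the bounding box.
Flange: 100 × 18, A = 1 800 mm², y = 109 mm, Ī = 48 600 mm⁴.
Web: 18 × 100, A = 1 800 mm², y = 50 mm, Ī = 1 500 000 mm⁴.
Centroid: ȳ = ΣA·y / ΣA = 79.5 mm.
Transfer each piece to the horizontal centroidal axis using Ī + A·d² with d = y − 79.5:
  flange: d = 29.5 mm → contributes +1 615 050 mm⁴
  web: d = -29.5 mm → contributes +3 066 450 mm⁴
Total I = 4 681 500 mm⁴.
Extreme fibre distance c = 79.5 mm; S = I/c = 58 887 mm³.

S_x ≈ 5.89 × 10⁴ mm³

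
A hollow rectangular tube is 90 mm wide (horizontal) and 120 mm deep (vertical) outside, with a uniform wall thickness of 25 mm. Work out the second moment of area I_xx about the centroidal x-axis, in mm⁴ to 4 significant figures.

I_xx ≈ 1.182 × 10⁷ mm⁴

Break the section into simple shapes (no overlaps), measuring from the bottom-left corner of the bounding box.
Outer rectangle: 90 × 120, A = 10 800 mm², y = 60 mm, Ī = 12 960 000 mm⁴.
Inner void (subtracted): 40 × 70, A = 2 800 mm², y = 60 mm, Ī = 1 143 333 mm⁴.
By symmetry the centroid is at mid-height, ȳ = 60 mm.
All pieces are centred on the centroidal x-axis, so I = ΣĪ (holes subtracted) = 11 816 667 mm⁴.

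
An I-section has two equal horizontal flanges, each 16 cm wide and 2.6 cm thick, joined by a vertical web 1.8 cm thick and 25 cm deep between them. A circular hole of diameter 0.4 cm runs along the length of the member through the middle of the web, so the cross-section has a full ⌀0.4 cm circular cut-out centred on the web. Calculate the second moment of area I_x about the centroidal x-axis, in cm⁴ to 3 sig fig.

I_x ≈ 1.82 × 10⁴ cm⁴

Treat the section as a set of non-overlapping primitives; coordinates are from the bounding-box lower-left.
Bottom flange: 16 × 2.6, A = 41.6 cm², y = 1.3 cm, Ī = 23.435 cm⁴.
Web: 1.8 × 25, A = 45 cm², y = 15.1 cm, Ī = 2343.8 cm⁴.
Top flange: 16 × 2.6, A = 41.6 cm², y = 28.9 cm, Ī = 23.435 cm⁴.
Hole (subtracted): ⌀0.4, A = 0.12566 cm², y = 15.1 cm, Ī = 0.0012566 cm⁴.
By symmetry the centroid is at mid-height, ȳ = 15.1 cm.
Transfer each piece to the centroidal x-axis using Ī + A·d² with d = y − 15.1:
  bottom flange: d = -13.8 cm → contributes +7945.7 cm⁴
  web: d = 0 cm → contributes +2343.8 cm⁴
  top flange: d = 13.8 cm → contributes +7945.7 cm⁴
  hole: d = 0 cm → contributes −0.0012566 cm⁴
Total I = 18 235 cm⁴.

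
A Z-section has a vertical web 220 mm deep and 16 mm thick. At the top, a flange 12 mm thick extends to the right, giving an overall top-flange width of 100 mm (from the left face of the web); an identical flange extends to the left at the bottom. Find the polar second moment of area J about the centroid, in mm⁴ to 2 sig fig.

J ≈ 4.2 × 10⁷ mm⁴

Treat the section as a set of non-overlapping primitives; coordinates are from the bounding-box lower-left.
Web: 16 × 220, A = 3 520 mm², y = 110 mm, Ī = 14 197 333 mm⁴.
Top flange (beyond web): 84 × 12, A = 1 008 mm², y = 214 mm, Ī = 12 096 mm⁴.
Bottom flange (beyond web): 84 × 12, A = 1 008 mm², y = 6 mm, Ī = 12 096 mm⁴.
Centroid: ȳ = ΣA·y / ΣA = 110 mm.
Transfer each piece to the centroidal x-axis using Ī + A·d² with d = y − 110:
  web: d = 0 mm → contributes +14 197 333 mm⁴
  top flange (beyond web): d = 104 mm → contributes +10 914 624 mm⁴
  bottom flange (beyond web): d = -104 mm → contributes +10 914 624 mm⁴
Total I = 36 026 581 mm⁴.
For the y-axis: x̄ = 92 mm.
Repeating about the centroidal y-axis gives I_y = 6 300 501 mm⁴.
Polar second moment: J = I_x + I_y = 42 327 083 mm⁴.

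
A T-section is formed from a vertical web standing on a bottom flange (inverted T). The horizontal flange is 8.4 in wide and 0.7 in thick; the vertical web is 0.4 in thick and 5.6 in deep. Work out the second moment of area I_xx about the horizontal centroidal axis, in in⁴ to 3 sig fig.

I_xx ≈ 22.2 in⁴

Break the section into simple shapes (no overlaps), measuring from the bottom-left corner of the bounding box.
Flange: 8.4 × 0.7, A = 5.88 in², y = 0.35 in, Ī = 0.2401 in⁴.
Web: 0.4 × 5.6, A = 2.24 in², y = 3.5 in, Ī = 5.8539 in⁴.
Centroid: ȳ = ΣA·y / ΣA = 1.219 in.
Transfer each piece to the horizontal centroidal axis using Ī + A·d² with d = y − 1.219:
  flange: d = -0.86897 in → contributes +4.6801 in⁴
  web: d = 2.281 in → contributes +17.509 in⁴
Total I = 22.189 in⁴.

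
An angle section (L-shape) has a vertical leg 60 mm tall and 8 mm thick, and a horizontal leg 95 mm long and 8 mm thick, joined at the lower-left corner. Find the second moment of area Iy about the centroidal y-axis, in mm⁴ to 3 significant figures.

Iy ≈ 1.08 × 10⁶ mm⁴

Split into non-overlapping primitives; take the origin at the lower-left of the bounding box.
Vertical leg: 8 × 60, A = 480 mm², x = 4 mm, Ī = 2 560 mm⁴.
Horizontal leg (remainder): 87 × 8, A = 696 mm², x = 51.5 mm, Ī = 439 002 mm⁴.
Centroid: x̄ = ΣA·x / ΣA = 32.112 mm.
Transfer each piece to the centroidal y-axis using Ī + A·d² with d = x − 32.112:
  vertical leg: d = -28.112 mm → contributes +381 903 mm⁴
  horizontal leg (remainder): d = 19.388 mm → contributes +700 618 mm⁴
Total I = 1 082 521 mm⁴.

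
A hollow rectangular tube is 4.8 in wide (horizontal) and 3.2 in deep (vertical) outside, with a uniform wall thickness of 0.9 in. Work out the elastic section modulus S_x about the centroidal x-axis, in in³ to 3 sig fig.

Decompose the section into non-overlapping parts with the origin at the bottom-left of its bounding rectangle.
Outer rectangle: 4.8 × 3.2, A = 15.36 in², y = 1.6 in, Ī = 13.107 in⁴.
Inner void (subtracted): 3 × 1.4, A = 4.2 in², y = 1.6 in, Ī = 0.686 in⁴.
By symmetry the centroid is at mid-height, ȳ = 1.6 in.
All pieces are centred on the centroidal x-axis, so I = ΣĪ (holes subtracted) = 12.421 in⁴.
Extreme fibre distance c = 1.6 in; S = I/c = 7.7633 in³.

S_x ≈ 7.76 in³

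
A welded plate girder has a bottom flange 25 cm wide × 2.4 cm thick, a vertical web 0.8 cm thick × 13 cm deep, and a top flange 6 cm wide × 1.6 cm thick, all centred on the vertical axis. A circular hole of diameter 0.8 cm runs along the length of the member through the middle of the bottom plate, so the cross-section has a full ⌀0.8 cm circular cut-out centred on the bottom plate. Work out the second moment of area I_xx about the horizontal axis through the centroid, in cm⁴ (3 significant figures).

Split into non-overlapping primitives; take the origin at the lower-left of the bounding box.
Bottom plate: 25 × 2.4, A = 60 cm², y = 1.2 cm, Ī = 28.8 cm⁴.
Web plate: 0.8 × 13, A = 10.4 cm², y = 8.9 cm, Ī = 146.47 cm⁴.
Top plate: 6 × 1.6, A = 9.6 cm², y = 16.2 cm, Ī = 2.048 cm⁴.
Hole (subtracted): ⌀0.8, A = 0.50265 cm², y = 1.2 cm, Ī = 0.020106 cm⁴.
Centroid: ȳ = ΣA·y / ΣA = 4.0187 cm.
Transfer each piece to the horizontal axis through the centroid using Ī + A·d² with d = y − 4.0187:
  bottom plate: d = -2.8187 cm → contributes +505.51 cm⁴
  web plate: d = 4.8813 cm → contributes +394.27 cm⁴
  top plate: d = 12.181 cm → contributes +1426.5 cm⁴
  hole: d = -2.8187 cm → contributes −4.0138 cm⁴
Total I = 2322.3 cm⁴.

I_xx ≈ 2320 cm⁴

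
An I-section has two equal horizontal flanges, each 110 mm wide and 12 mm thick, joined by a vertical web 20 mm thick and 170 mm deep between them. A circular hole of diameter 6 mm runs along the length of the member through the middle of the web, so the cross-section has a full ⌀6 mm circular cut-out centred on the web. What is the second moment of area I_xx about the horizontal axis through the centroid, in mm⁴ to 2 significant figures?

I_xx ≈ 3.0 × 10⁷ mm⁴

Break the section into simple shapes (no overlaps), measuring from the bottom-left corner of the bounding box.
Bottom flange: 110 × 12, A = 1 320 mm², y = 6 mm, Ī = 15 840 mm⁴.
Web: 20 × 170, A = 3 400 mm², y = 97 mm, Ī = 8 188 333 mm⁴.
Top flange: 110 × 12, A = 1 320 mm², y = 188 mm, Ī = 15 840 mm⁴.
Hole (subtracted): ⌀6, A = 28.27 mm², y = 97 mm, Ī = 63.62 mm⁴.
By symmetry the centroid is at mid-height, ȳ = 97 mm.
Transfer each piece to the horizontal axis through the centroid using Ī + A·d² with d = y − 97:
  bottom flange: d = -91 mm → contributes +10 946 760 mm⁴
  web: d = 0 mm → contributes +8 188 333 mm⁴
  top flange: d = 91 mm → contributes +10 946 760 mm⁴
  hole: d = 0 mm → contributes −63.62 mm⁴
Total I = 30 081 790 mm⁴.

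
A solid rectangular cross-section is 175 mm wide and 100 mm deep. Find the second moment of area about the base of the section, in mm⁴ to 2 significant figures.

The section: 175 × 100, A = 17 500 mm², y = 50 mm, Ī = 14 583 333 mm⁴.
Transfer it to a horizontal axis along the bottom face using Ī + A·d² with d = y − 0:
  the section: d = 50 mm → contributes +58 333 333 mm⁴
Total I = 58 333 333 mm⁴.

I_base ≈ 5.8 × 10⁷ mm⁴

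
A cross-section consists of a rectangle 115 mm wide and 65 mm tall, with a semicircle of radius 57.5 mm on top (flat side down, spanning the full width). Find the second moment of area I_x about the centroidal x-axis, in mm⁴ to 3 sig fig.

Treat the section as a set of non-overlapping primitives; coordinates are from the bounding-box lower-left.
Rectangular body: 115 × 65, A = 7 475 mm², y = 32.5 mm, Ī = 2 631 823 mm⁴.
Semicircular cap: semicircle r = 57.5, A = 5193.4 mm², y = 89.404 mm, Ī = 1 199 785 mm⁴.
Centroid: ȳ = ΣA·y / ΣA = 55.828 mm.
Transfer each piece to the centroidal x-axis using Ī + A·d² with d = y − 55.828:
  rectangular body: d = -23.328 mm → contributes +6 699 604 mm⁴
  semicircular cap: d = 33.576 mm → contributes +7 054 601 mm⁴
Total I = 13 754 205 mm⁴.

I_x ≈ 1.38 × 10⁷ mm⁴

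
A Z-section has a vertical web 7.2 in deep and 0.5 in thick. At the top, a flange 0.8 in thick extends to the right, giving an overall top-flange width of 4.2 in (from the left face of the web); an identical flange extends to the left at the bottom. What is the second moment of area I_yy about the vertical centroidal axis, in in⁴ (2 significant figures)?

Decompose the section into non-overlapping parts with the origin at the bottom-left of its bounding rectangle.
Web: 0.5 × 7.2, A = 3.6 in², x = 3.95 in, Ī = 0.075 in⁴.
Top flange (beyond web): 3.7 × 0.8, A = 2.96 in², x = 6.05 in, Ī = 3.377 in⁴.
Bottom flange (beyond web): 3.7 × 0.8, A = 2.96 in², x = 1.85 in, Ī = 3.377 in⁴.
Centroid: x̄ = ΣA·x / ΣA = 3.95 in.
Transfer each piece to the vertical centroidal axis using Ī + A·d² with d = x − 3.95:
  web: d = 0 in → contributes +0.075 in⁴
  top flange (beyond web): d = 2.1 in → contributes +16.43 in⁴
  bottom flange (beyond web): d = -2.1 in → contributes +16.43 in⁴
Total I = 32.94 in⁴.

I_yy ≈ 33 in⁴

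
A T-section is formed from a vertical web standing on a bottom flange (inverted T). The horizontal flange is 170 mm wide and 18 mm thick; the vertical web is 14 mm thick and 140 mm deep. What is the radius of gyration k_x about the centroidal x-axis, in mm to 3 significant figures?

k_x ≈ 46.3 mm

Treat the section as a set of non-overlapping primitives; coordinates are from the bounding-box lower-left.
Flange: 170 × 18, A = 3 060 mm², y = 9 mm, Ī = 82 620 mm⁴.
Web: 14 × 140, A = 1 960 mm², y = 88 mm, Ī = 3 201 333 mm⁴.
Centroid: ȳ = ΣA·y / ΣA = 39.845 mm.
Transfer each piece to the centroidal x-axis using Ī + A·d² with d = y − 39.845:
  flange: d = -30.845 mm → contributes +2 993 875 mm⁴
  web: d = 48.155 mm → contributes +7 746 457 mm⁴
Total I = 10 740 332 mm⁴.
Radius of gyration: k = √(I/A) = √(10 740 332 / 5 020) = 46.255 mm.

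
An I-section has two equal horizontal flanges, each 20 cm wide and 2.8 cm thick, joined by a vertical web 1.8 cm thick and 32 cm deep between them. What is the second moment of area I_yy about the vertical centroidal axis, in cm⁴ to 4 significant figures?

Decompose the section into non-overlapping parts with the origin at the bottom-left of its bounding rectangle.
Bottom flange: 20 × 2.8, A = 56 cm², x = 10 cm, Ī = 1866.67 cm⁴.
Web: 1.8 × 32, A = 57.6 cm², x = 10 cm, Ī = 15.552 cm⁴.
Top flange: 20 × 2.8, A = 56 cm², x = 10 cm, Ī = 1866.67 cm⁴.
By symmetry the centroid is at mid-width, x̄ = 10 cm.
All pieces are centred on the vertical centroidal axis, so I = ΣĪ = 3748.89 cm⁴.

I_yy ≈ 3749 cm⁴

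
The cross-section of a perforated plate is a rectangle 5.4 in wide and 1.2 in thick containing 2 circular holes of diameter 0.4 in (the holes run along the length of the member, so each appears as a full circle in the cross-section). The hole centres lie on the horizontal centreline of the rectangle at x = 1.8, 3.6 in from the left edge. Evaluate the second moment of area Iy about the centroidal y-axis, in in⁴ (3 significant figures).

Iy ≈ 15.5 in⁴

Treat the section as a set of non-overlapping primitives; coordinates are from the bounding-box lower-left.
Plate: 5.4 × 1.2, A = 6.48 in², x = 2.7 in, Ī = 15.746 in⁴.
Hole 1 (subtracted): ⌀0.4, A = 0.12566 in², x = 1.8 in, Ī = 0.0012566 in⁴.
Hole 2 (subtracted): ⌀0.4, A = 0.12566 in², x = 3.6 in, Ī = 0.0012566 in⁴.
By symmetry the centroid is at mid-width, x̄ = 2.7 in.
Transfer each piece to the centroidal y-axis using Ī + A·d² with d = x − 2.7:
  plate: d = 0 in → contributes +15.746 in⁴
  hole 1: d = -0.9 in → contributes −0.10304 in⁴
  hole 2: d = 0.9 in → contributes −0.10304 in⁴
Total I = 15.54 in⁴.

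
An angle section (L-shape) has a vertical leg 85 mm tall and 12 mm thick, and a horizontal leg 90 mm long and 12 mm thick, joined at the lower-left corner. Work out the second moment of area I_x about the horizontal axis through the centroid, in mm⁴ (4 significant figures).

Break the section into simple shapes (no overlaps), measuring from the bottom-left corner of the bounding box.
Vertical leg: 12 × 85, A = 1 020 mm², y = 42.5 mm, Ī = 614 125 mm⁴.
Horizontal leg (remainder): 78 × 12, A = 936 mm², y = 6 mm, Ī = 11 232 mm⁴.
Centroid: ȳ = ΣA·y / ΣA = 25.0337 mm.
Transfer each piece to the horizontal axis through the centroid using Ī + A·d² with d = y − 25.0337:
  vertical leg: d = 17.4663 mm → contributes +925 297 mm⁴
  horizontal leg (remainder): d = -19.0337 mm → contributes +350 329 mm⁴
Total I = 1 275 626 mm⁴.

I_x ≈ 1.276 × 10⁶ mm⁴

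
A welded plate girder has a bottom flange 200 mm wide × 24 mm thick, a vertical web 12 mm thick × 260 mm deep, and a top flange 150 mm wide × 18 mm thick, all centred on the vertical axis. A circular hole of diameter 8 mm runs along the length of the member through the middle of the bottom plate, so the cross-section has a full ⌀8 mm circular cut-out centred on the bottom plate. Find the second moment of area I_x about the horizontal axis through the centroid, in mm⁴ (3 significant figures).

I_x ≈ 1.57 × 10⁸ mm⁴

Break the section into simple shapes (no overlaps), measuring from the bottom-left corner of the bounding box.
Bottom plate: 200 × 24, A = 4 800 mm², y = 12 mm, Ī = 230 400 mm⁴.
Web plate: 12 × 260, A = 3 120 mm², y = 154 mm, Ī = 17 576 000 mm⁴.
Top plate: 150 × 18, A = 2 700 mm², y = 293 mm, Ī = 72 900 mm⁴.
Hole (subtracted): ⌀8, A = 50.265 mm², y = 12 mm, Ī = 201.06 mm⁴.
Centroid: ȳ = ΣA·y / ΣA = 125.7 mm.
Transfer each piece to the horizontal axis through the centroid using Ī + A·d² with d = y − 125.7:
  bottom plate: d = -113.7 mm → contributes +62 279 304 mm⁴
  web plate: d = 28.304 mm → contributes +20 075 425 mm⁴
  top plate: d = 167.3 mm → contributes +75 647 301 mm⁴
  hole: d = -113.7 mm → contributes −649 976 mm⁴
Total I = 157 352 054 mm⁴.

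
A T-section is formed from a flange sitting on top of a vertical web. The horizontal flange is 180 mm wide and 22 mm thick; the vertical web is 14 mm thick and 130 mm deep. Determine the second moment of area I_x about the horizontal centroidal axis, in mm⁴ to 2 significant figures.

I_x ≈ 9.9 × 10⁶ mm⁴

Decompose the section into non-overlapping parts with the origin at the bottom-left of its bounding rectangle.
Flange: 180 × 22, A = 3 960 mm², y = 141 mm, Ī = 159 720 mm⁴.
Web: 14 × 130, A = 1 820 mm², y = 65 mm, Ī = 2 563 167 mm⁴.
Centroid: ȳ = ΣA·y / ΣA = 117.1 mm.
Transfer each piece to the horizontal centroidal axis using Ī + A·d² with d = y − 117.1:
  flange: d = 23.93 mm → contributes +2 427 545 mm⁴
  web: d = -52.07 mm → contributes +7 497 554 mm⁴
Total I = 9 925 099 mm⁴.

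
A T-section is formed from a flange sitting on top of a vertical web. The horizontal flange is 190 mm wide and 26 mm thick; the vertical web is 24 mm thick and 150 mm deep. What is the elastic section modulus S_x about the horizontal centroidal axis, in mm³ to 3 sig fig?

Split into non-overlapping primitives; take the origin at the lower-left of the bounding box.
Flange: 190 × 26, A = 4 940 mm², y = 163 mm, Ī = 278 287 mm⁴.
Web: 24 × 150, A = 3 600 mm², y = 75 mm, Ī = 6 750 000 mm⁴.
Centroid: ȳ = ΣA·y / ΣA = 125.9 mm.
Transfer each piece to the horizontal centroidal axis using Ī + A·d² with d = y − 125.9:
  flange: d = 37.096 mm → contributes +7 076 293 mm⁴
  web: d = -50.904 mm → contributes +16 078 375 mm⁴
Total I = 23 154 668 mm⁴.
Extreme fibre distance c = 125.9 mm; S = I/c = 183 907 mm³.

S_x ≈ 1.84 × 10⁵ mm³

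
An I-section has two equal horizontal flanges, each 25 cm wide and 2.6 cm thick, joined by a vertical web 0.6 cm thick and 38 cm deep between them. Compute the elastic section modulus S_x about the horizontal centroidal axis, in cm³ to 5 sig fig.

S_x ≈ 2610.6 cm³

Treat the section as a set of non-overlapping primitives; coordinates are from the bounding-box lower-left.
Bottom flange: 25 × 2.6, A = 65 cm², y = 1.3 cm, Ī = 36.61667 cm⁴.
Web: 0.6 × 38, A = 22.8 cm², y = 21.6 cm, Ī = 2743.6 cm⁴.
Top flange: 25 × 2.6, A = 65 cm², y = 41.9 cm, Ī = 36.61667 cm⁴.
By symmetry the centroid is at mid-height, ȳ = 21.6 cm.
Transfer each piece to the horizontal centroidal axis using Ī + A·d² with d = y − 21.6:
  bottom flange: d = -20.3 cm → contributes +26822.47 cm⁴
  web: d = 0 cm → contributes +2743.6 cm⁴
  top flange: d = 20.3 cm → contributes +26822.47 cm⁴
Total I = 56388.53 cm⁴.
Extreme fibre distance c = 21.6 cm; S = I/c = 2610.58 cm³.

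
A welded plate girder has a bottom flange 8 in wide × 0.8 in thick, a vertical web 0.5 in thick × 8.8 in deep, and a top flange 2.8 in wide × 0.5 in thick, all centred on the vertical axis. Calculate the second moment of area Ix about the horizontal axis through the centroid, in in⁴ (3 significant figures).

Split into non-overlapping primitives; take the origin at the lower-left of the bounding box.
Bottom plate: 8 × 0.8, A = 6.4 in², y = 0.4 in, Ī = 0.34133 in⁴.
Web plate: 0.5 × 8.8, A = 4.4 in², y = 5.2 in, Ī = 28.395 in⁴.
Top plate: 2.8 × 0.5, A = 1.4 in², y = 9.85 in, Ī = 0.029167 in⁴.
Centroid: ȳ = ΣA·y / ΣA = 3.2156 in.
Transfer each piece to the horizontal axis through the centroid using Ī + A·d² with d = y − 3.2156:
  bottom plate: d = -2.8156 in → contributes +51.077 in⁴
  web plate: d = 1.9844 in → contributes +45.722 in⁴
  top plate: d = 6.6344 in → contributes +61.651 in⁴
Total I = 158.45 in⁴.

Ix ≈ 158 in⁴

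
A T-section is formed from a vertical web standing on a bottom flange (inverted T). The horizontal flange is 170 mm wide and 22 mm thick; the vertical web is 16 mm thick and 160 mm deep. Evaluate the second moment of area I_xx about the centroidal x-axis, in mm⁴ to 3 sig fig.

I_xx ≈ 1.82 × 10⁷ mm⁴

Break the section into simple shapes (no overlaps), measuring from the bottom-left corner of the bounding box.
Flange: 170 × 22, A = 3 740 mm², y = 11 mm, Ī = 150 847 mm⁴.
Web: 16 × 160, A = 2 560 mm², y = 102 mm, Ī = 5 461 333 mm⁴.
Centroid: ȳ = ΣA·y / ΣA = 47.978 mm.
Transfer each piece to the centroidal x-axis using Ī + A·d² with d = y − 47.978:
  flange: d = -36.978 mm → contributes +5 264 758 mm⁴
  web: d = 54.022 mm → contributes +12 932 439 mm⁴
Total I = 18 197 197 mm⁴.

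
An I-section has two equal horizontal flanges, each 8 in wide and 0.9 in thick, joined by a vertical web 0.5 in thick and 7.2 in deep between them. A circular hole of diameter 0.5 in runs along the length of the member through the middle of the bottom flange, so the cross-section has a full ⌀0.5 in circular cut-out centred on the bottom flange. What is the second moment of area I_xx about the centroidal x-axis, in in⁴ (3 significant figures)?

I_xx ≈ 249 in⁴

Split into non-overlapping primitives; take the origin at the lower-left of the bounding box.
Bottom flange: 8 × 0.9, A = 7.2 in², y = 0.45 in, Ī = 0.486 in⁴.
Web: 0.5 × 7.2, A = 3.6 in², y = 4.5 in, Ī = 15.552 in⁴.
Top flange: 8 × 0.9, A = 7.2 in², y = 8.55 in, Ī = 0.486 in⁴.
Hole (subtracted): ⌀0.5, A = 0.19635 in², y = 0.45 in, Ī = 0.003068 in⁴.
Centroid: ȳ = ΣA·y / ΣA = 4.5447 in.
Transfer each piece to the centroidal x-axis using Ī + A·d² with d = y − 4.5447:
  bottom flange: d = -4.0947 in → contributes +121.2 in⁴
  web: d = -0.044666 in → contributes +15.559 in⁴
  top flange: d = 4.0053 in → contributes +115.99 in⁴
  hole: d = -4.0947 in → contributes −3.2951 in⁴
Total I = 249.46 in⁴.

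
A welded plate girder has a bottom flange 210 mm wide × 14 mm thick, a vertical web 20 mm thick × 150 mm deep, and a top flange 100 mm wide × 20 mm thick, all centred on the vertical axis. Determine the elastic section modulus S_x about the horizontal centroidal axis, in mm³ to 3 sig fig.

S_x ≈ 3.78 × 10⁵ mm³

Break the section into simple shapes (no overlaps), measuring from the bottom-left corner of the bounding box.
Bottom plate: 210 × 14, A = 2 940 mm², y = 7 mm, Ī = 48 020 mm⁴.
Web plate: 20 × 150, A = 3 000 mm², y = 89 mm, Ī = 5 625 000 mm⁴.
Top plate: 100 × 20, A = 2 000 mm², y = 174 mm, Ī = 66 667 mm⁴.
Centroid: ȳ = ΣA·y / ΣA = 80.048 mm.
Transfer each piece to the horizontal centroidal axis using Ī + A·d² with d = y − 80.048:
  bottom plate: d = -73.048 mm → contributes +15 735 830 mm⁴
  web plate: d = 8.9521 mm → contributes +5 865 422 mm⁴
  top plate: d = 93.952 mm → contributes +17 720 676 mm⁴
Total I = 39 321 928 mm⁴.
Extreme fibre distance c = 103.95 mm; S = I/c = 378 270 mm³.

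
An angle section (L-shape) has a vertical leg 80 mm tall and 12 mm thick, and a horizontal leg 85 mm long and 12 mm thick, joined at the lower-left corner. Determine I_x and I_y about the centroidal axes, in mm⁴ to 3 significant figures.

Break the section into simple shapes (no overlaps), measuring from the bottom-left corner of the bounding box.
Vertical leg: 12 × 80, A = 960 mm², y = 40 mm, Ī = 512 000 mm⁴.
Horizontal leg (remainder): 73 × 12, A = 876 mm², y = 6 mm, Ī = 10 512 mm⁴.
Centroid: ȳ = ΣA·y / ΣA = 23.778 mm.
Transfer each piece to the centroidal x-axis using Ī + A·d² with d = y − 23.778:
  vertical leg: d = 16.222 mm → contributes +764 634 mm⁴
  horizontal leg (remainder): d = -17.778 mm → contributes +287 371 mm⁴
Total I = 1 052 005 mm⁴.
For the y-axis: x̄ = 26.278 mm.
Repeating about the centroidal y-axis gives I_y = 1 227 870 mm⁴.

I_x ≈ 1.05 × 10⁶ mm⁴, I_y ≈ 1.23 × 10⁶ mm⁴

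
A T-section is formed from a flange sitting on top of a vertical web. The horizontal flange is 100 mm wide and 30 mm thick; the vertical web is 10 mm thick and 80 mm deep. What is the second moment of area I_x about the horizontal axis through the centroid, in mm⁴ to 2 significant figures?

I_x ≈ 2.6 × 10⁶ mm⁴

Decompose the section into non-overlapping parts with the origin at the bottom-left of its bounding rectangle.
Flange: 100 × 30, A = 3 000 mm², y = 95 mm, Ī = 225 000 mm⁴.
Web: 10 × 80, A = 800 mm², y = 40 mm, Ī = 426 667 mm⁴.
Centroid: ȳ = ΣA·y / ΣA = 83.42 mm.
Transfer each piece to the horizontal axis through the centroid using Ī + A·d² with d = y − 83.42:
  flange: d = 11.58 mm → contributes +627 216 mm⁴
  web: d = -43.42 mm → contributes +1 934 977 mm⁴
Total I = 2 562 193 mm⁴.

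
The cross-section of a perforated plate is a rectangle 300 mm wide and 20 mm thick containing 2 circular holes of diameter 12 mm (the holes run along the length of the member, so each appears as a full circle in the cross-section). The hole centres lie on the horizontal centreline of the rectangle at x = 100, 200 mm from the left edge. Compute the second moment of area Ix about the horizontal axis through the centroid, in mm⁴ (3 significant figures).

Split into non-overlapping primitives; take the origin at the lower-left of the bounding box.
Plate: 300 × 20, A = 6 000 mm², y = 10 mm, Ī = 200 000 mm⁴.
Hole 1 (subtracted): ⌀12, A = 113.1 mm², y = 10 mm, Ī = 1017.9 mm⁴.
Hole 2 (subtracted): ⌀12, A = 113.1 mm², y = 10 mm, Ī = 1017.9 mm⁴.
By symmetry the centroid is at mid-height, ȳ = 10 mm.
All pieces are centred on the horizontal axis through the centroid, so I = ΣĪ (holes subtracted) = 197 964 mm⁴.

Ix ≈ 1.98 × 10⁵ mm⁴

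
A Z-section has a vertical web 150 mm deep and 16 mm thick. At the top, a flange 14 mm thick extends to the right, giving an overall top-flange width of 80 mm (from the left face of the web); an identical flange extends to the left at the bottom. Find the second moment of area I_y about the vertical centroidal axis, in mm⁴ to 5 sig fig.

I_y ≈ 3.5301 × 10⁶ mm⁴

Treat the section as a set of non-overlapping primitives; coordinates are from the bounding-box lower-left.
Web: 16 × 150, A = 2 400 mm², x = 72 mm, Ī = 51 200 mm⁴.
Top flange (beyond web): 64 × 14, A = 896 mm², x = 112 mm, Ī = 305834.7 mm⁴.
Bottom flange (beyond web): 64 × 14, A = 896 mm², x = 32 mm, Ī = 305834.7 mm⁴.
Centroid: x̄ = ΣA·x / ΣA = 72 mm.
Transfer each piece to the vertical centroidal axis using Ī + A·d² with d = x − 72:
  web: d = 0 mm → contributes +51 200 mm⁴
  top flange (beyond web): d = 40 mm → contributes +1 739 435 mm⁴
  bottom flange (beyond web): d = -40 mm → contributes +1 739 435 mm⁴
Total I = 3 530 069 mm⁴.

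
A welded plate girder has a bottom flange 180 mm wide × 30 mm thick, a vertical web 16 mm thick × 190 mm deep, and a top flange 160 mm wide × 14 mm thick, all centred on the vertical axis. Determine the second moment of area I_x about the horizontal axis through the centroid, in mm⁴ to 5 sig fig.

Decompose the section into non-overlapping parts with the origin at the bottom-left of its bounding rectangle.
Bottom plate: 180 × 30, A = 5 400 mm², y = 15 mm, Ī = 405 000 mm⁴.
Web plate: 16 × 190, A = 3 040 mm², y = 125 mm, Ī = 9 145 333 mm⁴.
Top plate: 160 × 14, A = 2 240 mm², y = 227 mm, Ī = 36586.67 mm⁴.
Centroid: ȳ = ΣA·y / ΣA = 90.77528 mm.
Transfer each piece to the horizontal axis through the centroid using Ī + A·d² with d = y − 90.77528:
  bottom plate: d = -75.77528 mm → contributes +31 411 223 mm⁴
  web plate: d = 34.22472 mm → contributes +12 706 181 mm⁴
  top plate: d = 136.2247 mm → contributes +41 604 657 mm⁴
Total I = 85 722 061 mm⁴.

I_x ≈ 8.5722 × 10⁷ mm⁴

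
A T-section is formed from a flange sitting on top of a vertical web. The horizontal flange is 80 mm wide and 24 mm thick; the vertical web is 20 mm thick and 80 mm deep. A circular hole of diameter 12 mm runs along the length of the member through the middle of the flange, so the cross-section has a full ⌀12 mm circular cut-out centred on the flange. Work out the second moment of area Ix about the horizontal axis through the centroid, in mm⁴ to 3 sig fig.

Treat the section as a set of non-overlapping primitives; coordinates are from the bounding-box lower-left.
Flange: 80 × 24, A = 1 920 mm², y = 92 mm, Ī = 92 160 mm⁴.
Web: 20 × 80, A = 1 600 mm², y = 40 mm, Ī = 853 333 mm⁴.
Hole (subtracted): ⌀12, A = 113.1 mm², y = 92 mm, Ī = 1017.9 mm⁴.
Centroid: ȳ = ΣA·y / ΣA = 67.579 mm.
Transfer each piece to the horizontal axis through the centroid using Ī + A·d² with d = y − 67.579:
  flange: d = 24.421 mm → contributes +1 237 220 mm⁴
  web: d = -27.579 mm → contributes +2 070 295 mm⁴
  hole: d = 24.421 mm → contributes −68 468 mm⁴
Total I = 3 239 048 mm⁴.

Ix ≈ 3.24 × 10⁶ mm⁴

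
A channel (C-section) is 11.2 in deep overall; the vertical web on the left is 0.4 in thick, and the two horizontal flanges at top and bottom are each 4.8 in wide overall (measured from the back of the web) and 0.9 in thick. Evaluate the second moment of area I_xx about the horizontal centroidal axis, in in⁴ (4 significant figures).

I_xx ≈ 257.4 in⁴

Split into non-overlapping primitives; take the origin at the lower-left of the bounding box.
Web: 0.4 × 11.2, A = 4.48 in², y = 5.6 in, Ī = 46.8309 in⁴.
Top flange (beyond web): 4.4 × 0.9, A = 3.96 in², y = 10.75 in, Ī = 0.2673 in⁴.
Bottom flange (beyond web): 4.4 × 0.9, A = 3.96 in², y = 0.45 in, Ī = 0.2673 in⁴.
By symmetry the centroid is at mid-height, ȳ = 5.6 in.
Transfer each piece to the horizontal centroidal axis using Ī + A·d² with d = y − 5.6:
  web: d = 0 in → contributes +46.8309 in⁴
  top flange (beyond web): d = 5.15 in → contributes +105.296 in⁴
  bottom flange (beyond web): d = -5.15 in → contributes +105.296 in⁴
Total I = 257.424 in⁴.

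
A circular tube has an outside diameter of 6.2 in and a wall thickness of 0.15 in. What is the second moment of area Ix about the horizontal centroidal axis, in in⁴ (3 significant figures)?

Ix ≈ 13.1 in⁴

Decompose the section into non-overlapping parts with the origin at the bottom-left of its bounding rectangle.
Outer circle: ⌀6.2, A = 30.191 in², y = 3.1 in, Ī = 72.533 in⁴.
Bore (subtracted): ⌀5.9, A = 27.34 in², y = 3.1 in, Ī = 59.481 in⁴.
By symmetry the centroid is at mid-height, ȳ = 3.1 in.
All pieces are centred on the horizontal centroidal axis, so I = ΣĪ (holes subtracted) = 13.052 in⁴.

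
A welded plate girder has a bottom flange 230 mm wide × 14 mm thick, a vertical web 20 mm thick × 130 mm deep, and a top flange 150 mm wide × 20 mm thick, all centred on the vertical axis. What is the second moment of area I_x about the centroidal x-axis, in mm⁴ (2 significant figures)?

I_x ≈ 3.7 × 10⁷ mm⁴

Split into non-overlapping primitives; take the origin at the lower-left of the bounding box.
Bottom plate: 230 × 14, A = 3 220 mm², y = 7 mm, Ī = 52 593 mm⁴.
Web plate: 20 × 130, A = 2 600 mm², y = 79 mm, Ī = 3 661 667 mm⁴.
Top plate: 150 × 20, A = 3 000 mm², y = 154 mm, Ī = 100 000 mm⁴.
Centroid: ȳ = ΣA·y / ΣA = 78.22 mm.
Transfer each piece to the centroidal x-axis using Ī + A·d² with d = y − 78.22:
  bottom plate: d = -71.22 mm → contributes +16 387 421 mm⁴
  web plate: d = 0.7755 mm → contributes +3 663 230 mm⁴
  top plate: d = 75.78 mm → contributes +17 325 784 mm⁴
Total I = 37 376 436 mm⁴.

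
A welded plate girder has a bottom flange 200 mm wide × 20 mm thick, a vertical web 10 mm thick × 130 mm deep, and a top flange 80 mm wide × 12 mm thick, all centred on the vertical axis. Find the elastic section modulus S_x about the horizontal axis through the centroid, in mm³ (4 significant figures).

Split into non-overlapping primitives; take the origin at the lower-left of the bounding box.
Bottom plate: 200 × 20, A = 4 000 mm², y = 10 mm, Ī = 133 333 mm⁴.
Web plate: 10 × 130, A = 1 300 mm², y = 85 mm, Ī = 1 830 833 mm⁴.
Top plate: 80 × 12, A = 960 mm², y = 156 mm, Ī = 11 520 mm⁴.
Centroid: ȳ = ΣA·y / ΣA = 47.9649 mm.
Transfer each piece to the horizontal axis through the centroid using Ī + A·d² with d = y − 47.9649:
  bottom plate: d = -37.9649 mm → contributes +5 898 655 mm⁴
  web plate: d = 37.0351 mm → contributes +3 613 916 mm⁴
  top plate: d = 108.035 mm → contributes +11 216 249 mm⁴
Total I = 20 728 819 mm⁴.
Extreme fibre distance c = 114.035 mm; S = I/c = 181 776 mm³.

S_x ≈ 1.818 × 10⁵ mm³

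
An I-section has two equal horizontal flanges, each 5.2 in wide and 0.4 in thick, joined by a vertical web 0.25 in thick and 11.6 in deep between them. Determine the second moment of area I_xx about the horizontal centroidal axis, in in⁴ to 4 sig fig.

Decompose the section into non-overlapping parts with the origin at the bottom-left of its bounding rectangle.
Bottom flange: 5.2 × 0.4, A = 2.08 in², y = 0.2 in, Ī = 0.0277333 in⁴.
Web: 0.25 × 11.6, A = 2.9 in², y = 6.2 in, Ī = 32.5187 in⁴.
Top flange: 5.2 × 0.4, A = 2.08 in², y = 12.2 in, Ī = 0.0277333 in⁴.
By symmetry the centroid is at mid-height, ȳ = 6.2 in.
Transfer each piece to the horizontal centroidal axis using Ī + A·d² with d = y − 6.2:
  bottom flange: d = -6 in → contributes +74.9077 in⁴
  web: d = 0 in → contributes +32.5187 in⁴
  top flange: d = 6 in → contributes +74.9077 in⁴
Total I = 182.334 in⁴.

I_xx ≈ 182.3 in⁴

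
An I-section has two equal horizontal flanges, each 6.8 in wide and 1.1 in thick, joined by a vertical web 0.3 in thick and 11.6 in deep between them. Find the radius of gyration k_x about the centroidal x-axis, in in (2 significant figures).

Treat the section as a set of non-overlapping primitives; coordinates are from the bounding-box lower-left.
Bottom flange: 6.8 × 1.1, A = 7.48 in², y = 0.55 in, Ī = 0.7542 in⁴.
Web: 0.3 × 11.6, A = 3.48 in², y = 6.9 in, Ī = 39.02 in⁴.
Top flange: 6.8 × 1.1, A = 7.48 in², y = 13.25 in, Ī = 0.7542 in⁴.
By symmetry the centroid is at mid-height, ȳ = 6.9 in.
Transfer each piece to the centroidal x-axis using Ī + A·d² with d = y − 6.9:
  bottom flange: d = -6.35 in → contributes +302.4 in⁴
  web: d = 0 in → contributes +39.02 in⁴
  top flange: d = 6.35 in → contributes +302.4 in⁴
Total I = 643.8 in⁴.
Radius of gyration: k = √(I/A) = √(643.8 / 18.44) = 5.909 in.

k_x ≈ 5.9 in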